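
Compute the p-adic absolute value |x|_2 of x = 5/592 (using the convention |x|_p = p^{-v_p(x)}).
|5/592|_2 = 16

Step 1 — compute v_2(x) by factoring powers of 2 out of the numerator and denominator: v_2(5/592) = -4. Step 2 — apply |x|_p = p^{-v_p(x)} = 2^{4} = 16.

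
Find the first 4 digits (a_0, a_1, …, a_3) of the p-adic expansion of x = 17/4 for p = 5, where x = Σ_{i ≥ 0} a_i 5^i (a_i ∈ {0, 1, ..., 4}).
(a_0, …, a_3) = (3, 4, 3, 3)

v_5(17/4) = 0 (numerator and denominator both coprime to 5), so x ∈ ℤ_5^×. Compute digits iteratively via a_i = x_i mod 5, x_{i+1} = (x_i − a_i)/5, with x_0 = x:
  x_0 = 17/4;  a_0 = 3;  x_1 = (x_0 − 3)/5 = 1/4
  x_1 = 1/4;  a_1 = 4;  x_2 = (x_1 − 4)/5 = -3/4
  x_2 = -3/4;  a_2 = 3;  x_3 = (x_2 − 3)/5 = -3/4
  x_3 = -3/4;  a_3 = 3;  x_4 = (x_3 − 3)/5 = -3/4
Digits: (3, 4, 3, 3).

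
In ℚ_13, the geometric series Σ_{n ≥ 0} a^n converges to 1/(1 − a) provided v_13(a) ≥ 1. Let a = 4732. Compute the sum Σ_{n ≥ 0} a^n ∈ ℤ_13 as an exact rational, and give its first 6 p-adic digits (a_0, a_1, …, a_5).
Σ a^n = 1/(1 − a) = -1/4731;  first 6 digits = (1, 0, 2, 2, 4, 8)

v_13(a) = 2 ≥ 1, so the series converges in ℤ_13 to 1/(1 − a) = 1/(1 − 4732) = -1/4731. Expand this rational in ℤ_13: compute digits iteratively via d_i = x_i mod 13, x_{i+1} = (x_i − d_i)/13. The first 6 digits are (1, 0, 2, 2, 4, 8).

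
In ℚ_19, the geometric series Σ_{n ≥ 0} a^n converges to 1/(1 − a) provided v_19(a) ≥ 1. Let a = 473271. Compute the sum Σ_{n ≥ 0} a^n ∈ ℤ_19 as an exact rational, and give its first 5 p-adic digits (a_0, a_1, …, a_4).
Σ a^n = 1/(1 − a) = -1/473270;  first 5 digits = (1, 0, 0, 12, 3)

v_19(a) = 3 ≥ 1, so the series converges in ℤ_19 to 1/(1 − a) = 1/(1 − 473271) = -1/473270. Expand this rational in ℤ_19: compute digits iteratively via d_i = x_i mod 19, x_{i+1} = (x_i − d_i)/19. The first 5 digits are (1, 0, 0, 12, 3).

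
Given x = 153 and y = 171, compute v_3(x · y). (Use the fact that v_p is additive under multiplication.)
v_3(26163) = 4

v_p(x) = 2 (factor: 153 = 3^2 · 17); v_p(y) = 2 (factor: 171 = 3^2 · 19). Additivity: v_p(xy) = v_p(x) + v_p(y) = 2 + 2 = 4. (Direct check: xy = 26163 = 3^4 · (323).)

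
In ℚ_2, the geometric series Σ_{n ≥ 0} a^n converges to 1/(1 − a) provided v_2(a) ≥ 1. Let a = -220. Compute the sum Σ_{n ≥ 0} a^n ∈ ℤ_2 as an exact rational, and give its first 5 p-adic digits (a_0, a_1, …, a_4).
Σ a^n = 1/(1 − a) = 1/221;  first 5 digits = (1, 0, 1, 0, 1)

v_2(a) = 2 ≥ 1, so the series converges in ℤ_2 to 1/(1 − a) = 1/(1 − (-220)) = 1/221. Expand this rational in ℤ_2: compute digits iteratively via d_i = x_i mod 2, x_{i+1} = (x_i − d_i)/2. The first 5 digits are (1, 0, 1, 0, 1).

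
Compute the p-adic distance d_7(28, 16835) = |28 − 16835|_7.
d_7(28, 16835) = 1/16807

Step 1 — x − y = 28 − 16835 = -16807. Step 2 — v_7(-16807) = 5 (factor: -16807 = −(7^5 · 1); the sign does not affect v_p). Step 3 — |x − y|_7 = 7^{-5} = 1/16807.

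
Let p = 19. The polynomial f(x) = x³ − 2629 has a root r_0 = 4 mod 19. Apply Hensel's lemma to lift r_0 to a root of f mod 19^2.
r_1 = 80 (mod 361)

Hensel: r_{i+1} = r_i − f(r_i)/f′(r_i) mod 19^{i+2}, where f′(x) = 3x². Iterate:
  r_0 = 4 (mod 19)
  r_1 = 80 (mod 361)
Final: r = 80 with f(r) ≡ 0 mod 19^2.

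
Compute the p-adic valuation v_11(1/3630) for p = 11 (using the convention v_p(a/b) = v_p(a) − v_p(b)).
v_11(1/3630) = -2

Factor powers of 11 from the numerator and denominator of the reduced fraction: 1 = 11^0 · 1 and 3630 = 11^2 · 30. Apply v_p(a/b) = v_p(a) − v_p(b): v_11(1/3630) = 0 − 2 = -2.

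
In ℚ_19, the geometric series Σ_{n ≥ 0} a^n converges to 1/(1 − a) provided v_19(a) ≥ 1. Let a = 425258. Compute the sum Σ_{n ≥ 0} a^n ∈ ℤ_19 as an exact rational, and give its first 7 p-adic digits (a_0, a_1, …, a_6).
Σ a^n = 1/(1 − a) = -1/425257;  first 7 digits = (1, 0, 0, 5, 3, 0, 6)

v_19(a) = 3 ≥ 1, so the series converges in ℤ_19 to 1/(1 − a) = 1/(1 − 425258) = -1/425257. Expand this rational in ℤ_19: compute digits iteratively via d_i = x_i mod 19, x_{i+1} = (x_i − d_i)/19. The first 7 digits are (1, 0, 0, 5, 3, 0, 6).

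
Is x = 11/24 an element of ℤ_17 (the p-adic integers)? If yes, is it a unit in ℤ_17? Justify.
x ∈ ℤ_17^× (unit); v_17(x) = 0

ℤ_17 = {x ∈ ℚ_17 : v_17(x) ≥ 0} and ℤ_17^× = {x ∈ ℤ_17 : v_17(x) = 0}. Here v_17(11/24) = v_17(num) − v_17(den) = 0; compare against these criteria.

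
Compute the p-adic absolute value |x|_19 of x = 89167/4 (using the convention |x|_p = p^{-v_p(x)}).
|89167/4|_19 = 1/6859

Step 1 — compute v_19(x) by factoring powers of 19 out of the numerator and denominator: v_19(89167/4) = 3. Step 2 — apply |x|_p = p^{-v_p(x)} = 19^{-3} = 1/6859.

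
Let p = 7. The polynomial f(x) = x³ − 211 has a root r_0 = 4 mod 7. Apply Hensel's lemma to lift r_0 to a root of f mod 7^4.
r_3 = 2258 (mod 2401)

Hensel: r_{i+1} = r_i − f(r_i)/f′(r_i) mod 7^{i+2}, where f′(x) = 3x². Iterate:
  r_0 = 4 (mod 7)
  r_1 = 4 (mod 49)
  r_2 = 200 (mod 343)
  r_3 = 2258 (mod 2401)
Final: r = 2258 with f(r) ≡ 0 mod 7^4.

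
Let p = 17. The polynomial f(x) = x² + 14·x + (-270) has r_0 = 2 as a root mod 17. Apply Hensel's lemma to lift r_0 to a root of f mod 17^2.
r_1 = 240 (mod 289)

Hensel: r_{i+1} = r_i − f(r_i)·(f′(r_i))^{-1} mod 17^{i+2}, f′(x) = 2x + 14. Iterate:
  r_0 = 2 (mod 17)
  r_1 = 240 (mod 289)
Final: r = 240 satisfies f(r) ≡ 0 mod 17^2.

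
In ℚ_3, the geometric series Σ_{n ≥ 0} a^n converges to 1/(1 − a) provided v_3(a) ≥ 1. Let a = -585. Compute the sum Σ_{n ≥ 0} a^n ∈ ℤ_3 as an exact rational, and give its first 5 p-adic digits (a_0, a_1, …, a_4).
Σ a^n = 1/(1 − a) = 1/586;  first 5 digits = (1, 0, 1, 2, 2)

v_3(a) = 2 ≥ 1, so the series converges in ℤ_3 to 1/(1 − a) = 1/(1 − (-585)) = 1/586. Expand this rational in ℤ_3: compute digits iteratively via d_i = x_i mod 3, x_{i+1} = (x_i − d_i)/3. The first 5 digits are (1, 0, 1, 2, 2).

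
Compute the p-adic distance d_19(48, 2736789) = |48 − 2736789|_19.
d_19(48, 2736789) = 1/130321

Step 1 — x − y = 48 − 2736789 = -2736741. Step 2 — v_19(-2736741) = 4 (factor: -2736741 = −(19^4 · 21); the sign does not affect v_p). Step 3 — |x − y|_19 = 19^{-4} = 1/130321.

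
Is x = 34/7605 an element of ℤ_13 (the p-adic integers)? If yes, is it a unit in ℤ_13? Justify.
x ∉ ℤ_13 (v_13(x) = -2 < 0)

ℤ_13 = {x ∈ ℚ_13 : v_13(x) ≥ 0} and ℤ_13^× = {x ∈ ℤ_13 : v_13(x) = 0}. Here v_13(34/7605) = v_13(num) − v_13(den) = -2; compare against these criteria.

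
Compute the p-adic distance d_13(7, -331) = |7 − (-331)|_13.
d_13(7, -331) = 1/169

Step 1 — x − y = 7 − (-331) = 338. Step 2 — v_13(338) = 2 (factor: 338 = (13^2 · 2); the sign does not affect v_p). Step 3 — |x − y|_13 = 13^{-2} = 1/169.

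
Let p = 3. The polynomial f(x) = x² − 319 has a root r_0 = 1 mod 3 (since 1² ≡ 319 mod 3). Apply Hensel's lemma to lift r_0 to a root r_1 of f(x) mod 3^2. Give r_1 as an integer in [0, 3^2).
r_1 = 7 (mod 9)

Hensel's recurrence: r_{i+1} = r_i − f(r_i)·(f′(r_i))^{-1} mod 3^{i+2}, with f′(x) = 2x. Iterate:
  r_0 = 1 (mod 3)
  r_1 = 7 (mod 9)
Final: r_1 = 7, and one checks f(r_1) ≡ 0 mod 3^2.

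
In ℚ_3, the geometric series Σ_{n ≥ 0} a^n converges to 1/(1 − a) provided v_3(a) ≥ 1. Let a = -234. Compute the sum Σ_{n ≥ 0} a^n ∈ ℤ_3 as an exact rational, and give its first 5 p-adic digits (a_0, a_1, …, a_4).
Σ a^n = 1/(1 − a) = 1/235;  first 5 digits = (1, 0, 1, 0, 1)

v_3(a) = 2 ≥ 1, so the series converges in ℤ_3 to 1/(1 − a) = 1/(1 − (-234)) = 1/235. Expand this rational in ℤ_3: compute digits iteratively via d_i = x_i mod 3, x_{i+1} = (x_i − d_i)/3. The first 5 digits are (1, 0, 1, 0, 1).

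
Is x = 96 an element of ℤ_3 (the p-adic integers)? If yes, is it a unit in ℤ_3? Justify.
x ∈ ℤ_3 but not a unit; v_3(x) = 1 > 0

ℤ_3 = {x ∈ ℚ_3 : v_3(x) ≥ 0} and ℤ_3^× = {x ∈ ℤ_3 : v_3(x) = 0}. Here v_3(96) = v_3(num) − v_3(den) = 1; compare against these criteria.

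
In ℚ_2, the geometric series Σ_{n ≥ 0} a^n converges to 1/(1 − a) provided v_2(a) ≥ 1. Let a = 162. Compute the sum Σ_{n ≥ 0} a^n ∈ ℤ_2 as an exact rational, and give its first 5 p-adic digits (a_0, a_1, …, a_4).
Σ a^n = 1/(1 − a) = -1/161;  first 5 digits = (1, 1, 1, 1, 1)

v_2(a) = 1 ≥ 1, so the series converges in ℤ_2 to 1/(1 − a) = 1/(1 − 162) = -1/161. Expand this rational in ℤ_2: compute digits iteratively via d_i = x_i mod 2, x_{i+1} = (x_i − d_i)/2. The first 5 digits are (1, 1, 1, 1, 1).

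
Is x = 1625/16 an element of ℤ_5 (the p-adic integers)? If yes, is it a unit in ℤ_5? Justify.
x ∈ ℤ_5 but not a unit; v_5(x) = 3 > 0

ℤ_5 = {x ∈ ℚ_5 : v_5(x) ≥ 0} and ℤ_5^× = {x ∈ ℤ_5 : v_5(x) = 0}. Here v_5(1625/16) = v_5(num) − v_5(den) = 3; compare against these criteria.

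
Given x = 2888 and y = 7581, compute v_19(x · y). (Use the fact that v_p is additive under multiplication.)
v_19(21893928) = 4

v_p(x) = 2 (factor: 2888 = 19^2 · 8); v_p(y) = 2 (factor: 7581 = 19^2 · 21). Additivity: v_p(xy) = v_p(x) + v_p(y) = 2 + 2 = 4. (Direct check: xy = 21893928 = 19^4 · (168).)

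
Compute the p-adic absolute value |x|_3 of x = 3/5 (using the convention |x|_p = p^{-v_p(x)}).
|3/5|_3 = 1/3

Step 1 — compute v_3(x) by factoring powers of 3 out of the numerator and denominator: v_3(3/5) = 1. Step 2 — apply |x|_p = p^{-v_p(x)} = 3^{-1} = 1/3.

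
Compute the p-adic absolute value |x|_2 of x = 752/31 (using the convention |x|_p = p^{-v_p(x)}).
|752/31|_2 = 1/16

Step 1 — compute v_2(x) by factoring powers of 2 out of the numerator and denominator: v_2(752/31) = 4. Step 2 — apply |x|_p = p^{-v_p(x)} = 2^{-4} = 1/16.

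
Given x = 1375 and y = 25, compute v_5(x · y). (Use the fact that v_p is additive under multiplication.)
v_5(34375) = 5

v_p(x) = 3 (factor: 1375 = 5^3 · 11); v_p(y) = 2 (factor: 25 = 5^2 · 1). Additivity: v_p(xy) = v_p(x) + v_p(y) = 3 + 2 = 5. (Direct check: xy = 34375 = 5^5 · (11).)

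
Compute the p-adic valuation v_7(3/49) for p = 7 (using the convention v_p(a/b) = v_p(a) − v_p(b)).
v_7(3/49) = -2

Factor powers of 7 from the numerator and denominator of the reduced fraction: 3 = 7^0 · 3 and 49 = 7^2 · 1. Apply v_p(a/b) = v_p(a) − v_p(b): v_7(3/49) = 0 − 2 = -2.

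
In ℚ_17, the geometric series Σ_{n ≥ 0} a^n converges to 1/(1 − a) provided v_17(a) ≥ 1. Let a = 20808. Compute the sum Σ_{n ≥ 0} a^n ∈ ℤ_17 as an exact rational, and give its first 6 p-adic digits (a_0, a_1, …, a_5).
Σ a^n = 1/(1 − a) = -1/20807;  first 6 digits = (1, 0, 4, 4, 16, 15)

v_17(a) = 2 ≥ 1, so the series converges in ℤ_17 to 1/(1 − a) = 1/(1 − 20808) = -1/20807. Expand this rational in ℤ_17: compute digits iteratively via d_i = x_i mod 17, x_{i+1} = (x_i − d_i)/17. The first 6 digits are (1, 0, 4, 4, 16, 15).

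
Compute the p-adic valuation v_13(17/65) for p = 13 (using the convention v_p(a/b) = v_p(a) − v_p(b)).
v_13(17/65) = -1

Factor powers of 13 from the numerator and denominator of the reduced fraction: 17 = 13^0 · 17 and 65 = 13^1 · 5. Apply v_p(a/b) = v_p(a) − v_p(b): v_13(17/65) = 0 − 1 = -1.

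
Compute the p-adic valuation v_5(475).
v_5(475) = 2

v_5(n) is the largest exponent k such that 5^k divides n. Factor out: 475 = 5^2 · 19. (Sign doesn't affect v_p.) So v_5(475) = 2.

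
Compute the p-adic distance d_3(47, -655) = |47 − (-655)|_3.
d_3(47, -655) = 1/27

Step 1 — x − y = 47 − (-655) = 702. Step 2 — v_3(702) = 3 (factor: 702 = (3^3 · 26); the sign does not affect v_p). Step 3 — |x − y|_3 = 3^{-3} = 1/27.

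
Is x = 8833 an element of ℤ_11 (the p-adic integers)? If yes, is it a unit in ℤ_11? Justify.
x ∈ ℤ_11 but not a unit; v_11(x) = 2 > 0

ℤ_11 = {x ∈ ℚ_11 : v_11(x) ≥ 0} and ℤ_11^× = {x ∈ ℤ_11 : v_11(x) = 0}. Here v_11(8833) = v_11(num) − v_11(den) = 2; compare against these criteria.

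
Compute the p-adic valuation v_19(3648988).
v_19(3648988) = 4

v_19(n) is the largest exponent k such that 19^k divides n. Factor out: 3648988 = 19^4 · 28. (Sign doesn't affect v_p.) So v_19(3648988) = 4.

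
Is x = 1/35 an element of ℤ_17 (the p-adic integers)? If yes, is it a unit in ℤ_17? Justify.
x ∈ ℤ_17^× (unit); v_17(x) = 0

ℤ_17 = {x ∈ ℚ_17 : v_17(x) ≥ 0} and ℤ_17^× = {x ∈ ℤ_17 : v_17(x) = 0}. Here v_17(1/35) = v_17(num) − v_17(den) = 0; compare against these criteria.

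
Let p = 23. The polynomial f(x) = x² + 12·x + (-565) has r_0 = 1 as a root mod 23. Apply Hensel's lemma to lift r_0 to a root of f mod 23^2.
r_1 = 116 (mod 529)

Hensel: r_{i+1} = r_i − f(r_i)·(f′(r_i))^{-1} mod 23^{i+2}, f′(x) = 2x + 12. Iterate:
  r_0 = 1 (mod 23)
  r_1 = 116 (mod 529)
Final: r = 116 satisfies f(r) ≡ 0 mod 23^2.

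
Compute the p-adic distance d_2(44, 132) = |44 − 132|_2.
d_2(44, 132) = 1/8

Step 1 — x − y = 44 − 132 = -88. Step 2 — v_2(-88) = 3 (factor: -88 = −(2^3 · 11); the sign does not affect v_p). Step 3 — |x − y|_2 = 2^{-3} = 1/8.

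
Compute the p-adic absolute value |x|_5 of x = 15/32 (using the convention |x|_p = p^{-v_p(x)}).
|15/32|_5 = 1/5

Step 1 — compute v_5(x) by factoring powers of 5 out of the numerator and denominator: v_5(15/32) = 1. Step 2 — apply |x|_p = p^{-v_p(x)} = 5^{-1} = 1/5.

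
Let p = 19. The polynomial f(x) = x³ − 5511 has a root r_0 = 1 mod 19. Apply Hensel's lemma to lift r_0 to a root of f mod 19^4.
r_3 = 63328 (mod 130321)

Hensel: r_{i+1} = r_i − f(r_i)/f′(r_i) mod 19^{i+2}, where f′(x) = 3x². Iterate:
  r_0 = 1 (mod 19)
  r_1 = 153 (mod 361)
  r_2 = 1597 (mod 6859)
  r_3 = 63328 (mod 130321)
Final: r = 63328 with f(r) ≡ 0 mod 19^4.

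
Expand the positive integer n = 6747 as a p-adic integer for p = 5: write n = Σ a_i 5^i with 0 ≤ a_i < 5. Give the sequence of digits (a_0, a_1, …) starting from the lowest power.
(a_0, a_1, …) = (2, 4, 4, 3, 0, 2)

Repeated division by 5 gives the digits low-to-high: 6747 = 2 + 4·5^1 + 4·5^2 + 3·5^3 + 2·5^5. Digit sequence: (2, 4, 4, 3, 0, 2).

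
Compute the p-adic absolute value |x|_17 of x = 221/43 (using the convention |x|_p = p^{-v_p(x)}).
|221/43|_17 = 1/17

Step 1 — compute v_17(x) by factoring powers of 17 out of the numerator and denominator: v_17(221/43) = 1. Step 2 — apply |x|_p = p^{-v_p(x)} = 17^{-1} = 1/17.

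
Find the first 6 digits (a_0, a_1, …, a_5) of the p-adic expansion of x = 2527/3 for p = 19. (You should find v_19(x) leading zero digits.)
(a_0, …, a_5) = (0, 0, 15, 12, 12, 12)

v_19(2527/3) = 2, so a_0 = ... = a_1 = 0. Factor out: x = 19^2 · u with u = 7/3 a unit in ℤ_19. Expand u iteratively via a_{v+i} = u_i mod 19, u_{i+1} = (u_i − a_{v+i})/19:
  u_0 = 7/3;  a_2 = 15;  u_1 = (u_0 − 15)/19 = -2/3
  u_1 = -2/3;  a_3 = 12;  u_2 = (u_1 − 12)/19 = -2/3
  u_2 = -2/3;  a_4 = 12;  u_3 = (u_2 − 12)/19 = -2/3
  u_3 = -2/3;  a_5 = 12;  u_4 = (u_3 − 12)/19 = -2/3
Digits: (0, 0, 15, 12, 12, 12).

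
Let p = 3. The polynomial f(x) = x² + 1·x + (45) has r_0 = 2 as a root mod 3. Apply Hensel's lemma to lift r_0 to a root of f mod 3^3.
r_2 = 17 (mod 27)

Hensel: r_{i+1} = r_i − f(r_i)·(f′(r_i))^{-1} mod 3^{i+2}, f′(x) = 2x + 1. Iterate:
  r_0 = 2 (mod 3)
  r_1 = 8 (mod 9)
  r_2 = 17 (mod 27)
Final: r = 17 satisfies f(r) ≡ 0 mod 3^3.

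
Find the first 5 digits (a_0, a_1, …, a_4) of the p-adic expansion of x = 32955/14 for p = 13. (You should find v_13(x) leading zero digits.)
(a_0, …, a_4) = (0, 0, 0, 2, 12)

v_13(32955/14) = 3, so a_0 = ... = a_2 = 0. Factor out: x = 13^3 · u with u = 15/14 a unit in ℤ_13. Expand u iteratively via a_{v+i} = u_i mod 13, u_{i+1} = (u_i − a_{v+i})/13:
  u_0 = 15/14;  a_3 = 2;  u_1 = (u_0 − 2)/13 = -1/14
  u_1 = -1/14;  a_4 = 12;  u_2 = (u_1 − 12)/13 = -13/14
Digits: (0, 0, 0, 2, 12).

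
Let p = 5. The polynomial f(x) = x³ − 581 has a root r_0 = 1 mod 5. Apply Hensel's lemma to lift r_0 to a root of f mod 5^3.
r_2 = 11 (mod 125)

Hensel: r_{i+1} = r_i − f(r_i)/f′(r_i) mod 5^{i+2}, where f′(x) = 3x². Iterate:
  r_0 = 1 (mod 5)
  r_1 = 11 (mod 25)
  r_2 = 11 (mod 125)
Final: r = 11 with f(r) ≡ 0 mod 5^3.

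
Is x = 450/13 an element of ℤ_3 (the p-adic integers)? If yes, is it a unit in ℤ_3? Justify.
x ∈ ℤ_3 but not a unit; v_3(x) = 2 > 0

ℤ_3 = {x ∈ ℚ_3 : v_3(x) ≥ 0} and ℤ_3^× = {x ∈ ℤ_3 : v_3(x) = 0}. Here v_3(450/13) = v_3(num) − v_3(den) = 2; compare against these criteria.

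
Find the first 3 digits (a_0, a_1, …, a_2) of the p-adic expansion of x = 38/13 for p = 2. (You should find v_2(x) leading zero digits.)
(a_0, …, a_2) = (0, 1, 1)

v_2(38/13) = 1, so a_0 = ... = a_0 = 0. Factor out: x = 2^1 · u with u = 19/13 a unit in ℤ_2. Expand u iteratively via a_{v+i} = u_i mod 2, u_{i+1} = (u_i − a_{v+i})/2:
  u_0 = 19/13;  a_1 = 1;  u_1 = (u_0 − 1)/2 = 3/13
  u_1 = 3/13;  a_2 = 1;  u_2 = (u_1 − 1)/2 = -5/13
Digits: (0, 1, 1).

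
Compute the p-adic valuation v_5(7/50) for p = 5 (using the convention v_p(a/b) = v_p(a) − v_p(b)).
v_5(7/50) = -2

Factor powers of 5 from the numerator and denominator of the reduced fraction: 7 = 5^0 · 7 and 50 = 5^2 · 2. Apply v_p(a/b) = v_p(a) − v_p(b): v_5(7/50) = 0 − 2 = -2.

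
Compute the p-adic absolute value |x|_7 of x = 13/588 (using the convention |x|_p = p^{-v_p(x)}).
|13/588|_7 = 49

Step 1 — compute v_7(x) by factoring powers of 7 out of the numerator and denominator: v_7(13/588) = -2. Step 2 — apply |x|_p = p^{-v_p(x)} = 7^{2} = 49.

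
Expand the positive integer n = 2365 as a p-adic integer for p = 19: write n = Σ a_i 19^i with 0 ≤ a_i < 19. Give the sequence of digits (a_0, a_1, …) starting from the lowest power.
(a_0, a_1, …) = (9, 10, 6)

Repeated division by 19 gives the digits low-to-high: 2365 = 9 + 10·19^1 + 6·19^2. Digit sequence: (9, 10, 6).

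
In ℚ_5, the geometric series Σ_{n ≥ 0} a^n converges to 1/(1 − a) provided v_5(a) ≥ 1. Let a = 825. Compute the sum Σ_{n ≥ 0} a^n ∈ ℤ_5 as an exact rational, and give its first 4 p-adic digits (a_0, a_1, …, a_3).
Σ a^n = 1/(1 − a) = -1/824;  first 4 digits = (1, 0, 3, 1)

v_5(a) = 2 ≥ 1, so the series converges in ℤ_5 to 1/(1 − a) = 1/(1 − 825) = -1/824. Expand this rational in ℤ_5: compute digits iteratively via d_i = x_i mod 5, x_{i+1} = (x_i − d_i)/5. The first 4 digits are (1, 0, 3, 1).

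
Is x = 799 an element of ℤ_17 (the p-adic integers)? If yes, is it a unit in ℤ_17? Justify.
x ∈ ℤ_17 but not a unit; v_17(x) = 1 > 0

ℤ_17 = {x ∈ ℚ_17 : v_17(x) ≥ 0} and ℤ_17^× = {x ∈ ℤ_17 : v_17(x) = 0}. Here v_17(799) = v_17(num) − v_17(den) = 1; compare against these criteria.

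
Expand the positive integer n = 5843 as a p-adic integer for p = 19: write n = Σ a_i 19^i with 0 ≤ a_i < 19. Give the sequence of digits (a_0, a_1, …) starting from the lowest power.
(a_0, a_1, …) = (10, 3, 16)

Repeated division by 19 gives the digits low-to-high: 5843 = 10 + 3·19^1 + 16·19^2. Digit sequence: (10, 3, 16).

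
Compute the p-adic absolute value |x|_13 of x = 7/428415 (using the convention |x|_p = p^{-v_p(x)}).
|7/428415|_13 = 28561

Step 1 — compute v_13(x) by factoring powers of 13 out of the numerator and denominator: v_13(7/428415) = -4. Step 2 — apply |x|_p = p^{-v_p(x)} = 13^{4} = 28561.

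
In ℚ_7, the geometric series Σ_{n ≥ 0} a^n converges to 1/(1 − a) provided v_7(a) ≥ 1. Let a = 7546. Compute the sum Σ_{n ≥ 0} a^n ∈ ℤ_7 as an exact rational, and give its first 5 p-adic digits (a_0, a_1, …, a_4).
Σ a^n = 1/(1 − a) = -1/7545;  first 5 digits = (1, 0, 0, 1, 3)

v_7(a) = 3 ≥ 1, so the series converges in ℤ_7 to 1/(1 − a) = 1/(1 − 7546) = -1/7545. Expand this rational in ℤ_7: compute digits iteratively via d_i = x_i mod 7, x_{i+1} = (x_i − d_i)/7. The first 5 digits are (1, 0, 0, 1, 3).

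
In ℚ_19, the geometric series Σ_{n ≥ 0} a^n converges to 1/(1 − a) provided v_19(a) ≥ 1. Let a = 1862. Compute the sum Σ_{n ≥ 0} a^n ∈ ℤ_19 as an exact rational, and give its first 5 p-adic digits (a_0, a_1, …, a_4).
Σ a^n = 1/(1 − a) = -1/1861;  first 5 digits = (1, 3, 14, 0, 16)

v_19(a) = 1 ≥ 1, so the series converges in ℤ_19 to 1/(1 − a) = 1/(1 − 1862) = -1/1861. Expand this rational in ℤ_19: compute digits iteratively via d_i = x_i mod 19, x_{i+1} = (x_i − d_i)/19. The first 5 digits are (1, 3, 14, 0, 16).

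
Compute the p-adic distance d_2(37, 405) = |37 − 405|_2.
d_2(37, 405) = 1/16

Step 1 — x − y = 37 − 405 = -368. Step 2 — v_2(-368) = 4 (factor: -368 = −(2^4 · 23); the sign does not affect v_p). Step 3 — |x − y|_2 = 2^{-4} = 1/16.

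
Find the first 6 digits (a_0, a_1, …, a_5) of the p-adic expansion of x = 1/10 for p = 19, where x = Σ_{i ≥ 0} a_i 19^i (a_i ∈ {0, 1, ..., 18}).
(a_0, …, a_5) = (2, 17, 1, 17, 1, 17)

v_19(1/10) = 0 (numerator and denominator both coprime to 19), so x ∈ ℤ_19^×. Compute digits iteratively via a_i = x_i mod 19, x_{i+1} = (x_i − a_i)/19, with x_0 = x:
  x_0 = 1/10;  a_0 = 2;  x_1 = (x_0 − 2)/19 = -1/10
  x_1 = -1/10;  a_1 = 17;  x_2 = (x_1 − 17)/19 = -9/10
  x_2 = -9/10;  a_2 = 1;  x_3 = (x_2 − 1)/19 = -1/10
  x_3 = -1/10;  a_3 = 17;  x_4 = (x_3 − 17)/19 = -9/10
  x_4 = -9/10;  a_4 = 1;  x_5 = (x_4 − 1)/19 = -1/10
  x_5 = -1/10;  a_5 = 17;  x_6 = (x_5 − 17)/19 = -9/10
Digits: (2, 17, 1, 17, 1, 17).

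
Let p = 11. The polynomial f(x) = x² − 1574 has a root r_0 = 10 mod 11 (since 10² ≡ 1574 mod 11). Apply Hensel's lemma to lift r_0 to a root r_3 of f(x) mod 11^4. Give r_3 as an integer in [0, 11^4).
r_3 = 6533 (mod 14641)

Hensel's recurrence: r_{i+1} = r_i − f(r_i)·(f′(r_i))^{-1} mod 11^{i+2}, with f′(x) = 2x. Iterate:
  r_0 = 10 (mod 11)
  r_1 = 120 (mod 121)
  r_2 = 1209 (mod 1331)
  r_3 = 6533 (mod 14641)
Final: r_3 = 6533, and one checks f(r_3) ≡ 0 mod 11^4.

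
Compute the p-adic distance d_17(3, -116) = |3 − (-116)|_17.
d_17(3, -116) = 1/17

Step 1 — x − y = 3 − (-116) = 119. Step 2 — v_17(119) = 1 (factor: 119 = (17^1 · 7); the sign does not affect v_p). Step 3 — |x − y|_17 = 17^{-1} = 1/17.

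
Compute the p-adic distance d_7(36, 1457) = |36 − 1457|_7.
d_7(36, 1457) = 1/49

Step 1 — x − y = 36 − 1457 = -1421. Step 2 — v_7(-1421) = 2 (factor: -1421 = −(7^2 · 29); the sign does not affect v_p). Step 3 — |x − y|_7 = 7^{-2} = 1/49.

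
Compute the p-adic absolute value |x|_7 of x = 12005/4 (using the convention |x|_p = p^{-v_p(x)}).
|12005/4|_7 = 1/2401

Step 1 — compute v_7(x) by factoring powers of 7 out of the numerator and denominator: v_7(12005/4) = 4. Step 2 — apply |x|_p = p^{-v_p(x)} = 7^{-4} = 1/2401.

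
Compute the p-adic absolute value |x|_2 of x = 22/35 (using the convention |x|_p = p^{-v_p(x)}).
|22/35|_2 = 1/2

Step 1 — compute v_2(x) by factoring powers of 2 out of the numerator and denominator: v_2(22/35) = 1. Step 2 — apply |x|_p = p^{-v_p(x)} = 2^{-1} = 1/2.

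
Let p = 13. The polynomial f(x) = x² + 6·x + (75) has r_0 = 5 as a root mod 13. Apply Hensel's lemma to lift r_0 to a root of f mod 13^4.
r_3 = 2046 (mod 28561)

Hensel: r_{i+1} = r_i − f(r_i)·(f′(r_i))^{-1} mod 13^{i+2}, f′(x) = 2x + 6. Iterate:
  r_0 = 5 (mod 13)
  r_1 = 18 (mod 169)
  r_2 = 2046 (mod 2197)
  r_3 = 2046 (mod 28561)
Final: r = 2046 satisfies f(r) ≡ 0 mod 13^4.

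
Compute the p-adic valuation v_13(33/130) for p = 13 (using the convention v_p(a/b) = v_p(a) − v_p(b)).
v_13(33/130) = -1

Factor powers of 13 from the numerator and denominator of the reduced fraction: 33 = 13^0 · 33 and 130 = 13^1 · 10. Apply v_p(a/b) = v_p(a) − v_p(b): v_13(33/130) = 0 − 1 = -1.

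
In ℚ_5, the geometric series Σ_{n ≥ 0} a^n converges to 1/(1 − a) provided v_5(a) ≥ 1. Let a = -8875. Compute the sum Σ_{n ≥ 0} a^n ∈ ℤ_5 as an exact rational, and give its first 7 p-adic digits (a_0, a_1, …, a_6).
Σ a^n = 1/(1 − a) = 1/8876;  first 7 digits = (1, 0, 0, 4, 0, 2, 0)

v_5(a) = 3 ≥ 1, so the series converges in ℤ_5 to 1/(1 − a) = 1/(1 − (-8875)) = 1/8876. Expand this rational in ℤ_5: compute digits iteratively via d_i = x_i mod 5, x_{i+1} = (x_i − d_i)/5. The first 7 digits are (1, 0, 0, 4, 0, 2, 0).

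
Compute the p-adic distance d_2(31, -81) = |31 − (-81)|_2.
d_2(31, -81) = 1/16

Step 1 — x − y = 31 − (-81) = 112. Step 2 — v_2(112) = 4 (factor: 112 = (2^4 · 7); the sign does not affect v_p). Step 3 — |x − y|_2 = 2^{-4} = 1/16.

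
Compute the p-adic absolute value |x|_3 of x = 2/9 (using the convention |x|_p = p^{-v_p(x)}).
|2/9|_3 = 9

Step 1 — compute v_3(x) by factoring powers of 3 out of the numerator and denominator: v_3(2/9) = -2. Step 2 — apply |x|_p = p^{-v_p(x)} = 3^{2} = 9.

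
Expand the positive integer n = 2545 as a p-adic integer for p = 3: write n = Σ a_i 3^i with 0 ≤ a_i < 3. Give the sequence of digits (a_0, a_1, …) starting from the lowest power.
(a_0, a_1, …) = (1, 2, 0, 1, 1, 1, 0, 1)

Repeated division by 3 gives the digits low-to-high: 2545 = 1 + 2·3^1 + 1·3^3 + 1·3^4 + 1·3^5 + 1·3^7. Digit sequence: (1, 2, 0, 1, 1, 1, 0, 1).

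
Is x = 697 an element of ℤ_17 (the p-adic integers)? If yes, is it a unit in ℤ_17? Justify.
x ∈ ℤ_17 but not a unit; v_17(x) = 1 > 0

ℤ_17 = {x ∈ ℚ_17 : v_17(x) ≥ 0} and ℤ_17^× = {x ∈ ℤ_17 : v_17(x) = 0}. Here v_17(697) = v_17(num) − v_17(den) = 1; compare against these criteria.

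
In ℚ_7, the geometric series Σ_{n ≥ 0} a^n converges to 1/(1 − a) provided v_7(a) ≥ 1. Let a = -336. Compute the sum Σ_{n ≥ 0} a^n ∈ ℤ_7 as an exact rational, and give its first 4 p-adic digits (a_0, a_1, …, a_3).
Σ a^n = 1/(1 − a) = 1/337;  first 4 digits = (1, 1, 1, 0)

v_7(a) = 1 ≥ 1, so the series converges in ℤ_7 to 1/(1 − a) = 1/(1 − (-336)) = 1/337. Expand this rational in ℤ_7: compute digits iteratively via d_i = x_i mod 7, x_{i+1} = (x_i − d_i)/7. The first 4 digits are (1, 1, 1, 0).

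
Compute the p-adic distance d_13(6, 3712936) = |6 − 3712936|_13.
d_13(6, 3712936) = 1/371293

Step 1 — x − y = 6 − 3712936 = -3712930. Step 2 — v_13(-3712930) = 5 (factor: -3712930 = −(13^5 · 10); the sign does not affect v_p). Step 3 — |x − y|_13 = 13^{-5} = 1/371293.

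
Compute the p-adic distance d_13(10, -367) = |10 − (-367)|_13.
d_13(10, -367) = 1/13

Step 1 — x − y = 10 − (-367) = 377. Step 2 — v_13(377) = 1 (factor: 377 = (13^1 · 29); the sign does not affect v_p). Step 3 — |x − y|_13 = 13^{-1} = 1/13.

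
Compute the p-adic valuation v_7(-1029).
v_7(-1029) = 3

v_7(n) is the largest exponent k such that 7^k divides n. Factor out: -1029 = -7^3 · 3. (Sign doesn't affect v_p.) So v_7(-1029) = 3.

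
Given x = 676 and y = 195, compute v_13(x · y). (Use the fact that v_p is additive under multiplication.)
v_13(131820) = 3

v_p(x) = 2 (factor: 676 = 13^2 · 4); v_p(y) = 1 (factor: 195 = 13^1 · 15). Additivity: v_p(xy) = v_p(x) + v_p(y) = 2 + 1 = 3. (Direct check: xy = 131820 = 13^3 · (60).)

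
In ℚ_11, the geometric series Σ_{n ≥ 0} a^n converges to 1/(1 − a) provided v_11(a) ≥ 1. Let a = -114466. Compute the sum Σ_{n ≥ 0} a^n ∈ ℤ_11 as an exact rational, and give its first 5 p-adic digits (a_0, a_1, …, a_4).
Σ a^n = 1/(1 − a) = 1/114467;  first 5 digits = (1, 0, 0, 2, 3)

v_11(a) = 3 ≥ 1, so the series converges in ℤ_11 to 1/(1 − a) = 1/(1 − (-114466)) = 1/114467. Expand this rational in ℤ_11: compute digits iteratively via d_i = x_i mod 11, x_{i+1} = (x_i − d_i)/11. The first 5 digits are (1, 0, 0, 2, 3).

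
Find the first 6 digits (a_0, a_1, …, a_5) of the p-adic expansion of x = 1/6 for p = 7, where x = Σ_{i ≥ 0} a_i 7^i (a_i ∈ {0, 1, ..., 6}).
(a_0, …, a_5) = (6, 5, 5, 5, 5, 5)

v_7(1/6) = 0 (numerator and denominator both coprime to 7), so x ∈ ℤ_7^×. Compute digits iteratively via a_i = x_i mod 7, x_{i+1} = (x_i − a_i)/7, with x_0 = x:
  x_0 = 1/6;  a_0 = 6;  x_1 = (x_0 − 6)/7 = -5/6
  x_1 = -5/6;  a_1 = 5;  x_2 = (x_1 − 5)/7 = -5/6
  x_2 = -5/6;  a_2 = 5;  x_3 = (x_2 − 5)/7 = -5/6
  x_3 = -5/6;  a_3 = 5;  x_4 = (x_3 − 5)/7 = -5/6
  x_4 = -5/6;  a_4 = 5;  x_5 = (x_4 − 5)/7 = -5/6
  x_5 = -5/6;  a_5 = 5;  x_6 = (x_5 − 5)/7 = -5/6
Digits: (6, 5, 5, 5, 5, 5).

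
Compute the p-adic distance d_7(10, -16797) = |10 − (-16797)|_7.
d_7(10, -16797) = 1/16807

Step 1 — x − y = 10 − (-16797) = 16807. Step 2 — v_7(16807) = 5 (factor: 16807 = (7^5 · 1); the sign does not affect v_p). Step 3 — |x − y|_7 = 7^{-5} = 1/16807.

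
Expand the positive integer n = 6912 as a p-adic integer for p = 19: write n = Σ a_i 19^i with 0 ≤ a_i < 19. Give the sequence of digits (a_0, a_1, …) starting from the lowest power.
(a_0, a_1, …) = (15, 2, 0, 1)

Repeated division by 19 gives the digits low-to-high: 6912 = 15 + 2·19^1 + 1·19^3. Digit sequence: (15, 2, 0, 1).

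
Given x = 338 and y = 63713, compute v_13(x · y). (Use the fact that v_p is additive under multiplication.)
v_13(21534994) = 5

v_p(x) = 2 (factor: 338 = 13^2 · 2); v_p(y) = 3 (factor: 63713 = 13^3 · 29). Additivity: v_p(xy) = v_p(x) + v_p(y) = 2 + 3 = 5. (Direct check: xy = 21534994 = 13^5 · (58).)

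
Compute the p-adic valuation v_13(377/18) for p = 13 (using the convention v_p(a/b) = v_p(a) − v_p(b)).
v_13(377/18) = 1

Factor powers of 13 from the numerator and denominator of the reduced fraction: 377 = 13^1 · 29 and 18 = 13^0 · 18. Apply v_p(a/b) = v_p(a) − v_p(b): v_13(377/18) = 1 − 0 = 1.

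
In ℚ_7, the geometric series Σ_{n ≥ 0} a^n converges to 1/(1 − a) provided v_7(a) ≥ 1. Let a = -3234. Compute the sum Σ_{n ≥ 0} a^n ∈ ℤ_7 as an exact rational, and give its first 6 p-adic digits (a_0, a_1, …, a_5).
Σ a^n = 1/(1 − a) = 1/3235;  first 6 digits = (1, 0, 4, 4, 0, 6)

v_7(a) = 2 ≥ 1, so the series converges in ℤ_7 to 1/(1 − a) = 1/(1 − (-3234)) = 1/3235. Expand this rational in ℤ_7: compute digits iteratively via d_i = x_i mod 7, x_{i+1} = (x_i − d_i)/7. The first 6 digits are (1, 0, 4, 4, 0, 6).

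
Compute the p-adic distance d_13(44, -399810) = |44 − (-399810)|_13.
d_13(44, -399810) = 1/28561

Step 1 — x − y = 44 − (-399810) = 399854. Step 2 — v_13(399854) = 4 (factor: 399854 = (13^4 · 14); the sign does not affect v_p). Step 3 — |x − y|_13 = 13^{-4} = 1/28561.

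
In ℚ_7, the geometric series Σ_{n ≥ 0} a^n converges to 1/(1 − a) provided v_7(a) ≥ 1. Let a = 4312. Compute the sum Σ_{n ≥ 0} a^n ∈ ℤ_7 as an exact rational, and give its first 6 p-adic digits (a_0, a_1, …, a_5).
Σ a^n = 1/(1 − a) = -1/4311;  first 6 digits = (1, 0, 4, 5, 3, 0)

v_7(a) = 2 ≥ 1, so the series converges in ℤ_7 to 1/(1 − a) = 1/(1 − 4312) = -1/4311. Expand this rational in ℤ_7: compute digits iteratively via d_i = x_i mod 7, x_{i+1} = (x_i − d_i)/7. The first 6 digits are (1, 0, 4, 5, 3, 0).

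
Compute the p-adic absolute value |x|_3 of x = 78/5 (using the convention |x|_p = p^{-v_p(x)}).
|78/5|_3 = 1/3

Step 1 — compute v_3(x) by factoring powers of 3 out of the numerator and denominator: v_3(78/5) = 1. Step 2 — apply |x|_p = p^{-v_p(x)} = 3^{-1} = 1/3.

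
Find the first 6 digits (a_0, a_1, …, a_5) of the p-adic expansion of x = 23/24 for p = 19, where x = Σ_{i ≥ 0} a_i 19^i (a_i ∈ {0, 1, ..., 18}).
(a_0, …, a_5) = (16, 0, 15, 0, 15, 0)

v_19(23/24) = 0 (numerator and denominator both coprime to 19), so x ∈ ℤ_19^×. Compute digits iteratively via a_i = x_i mod 19, x_{i+1} = (x_i − a_i)/19, with x_0 = x:
  x_0 = 23/24;  a_0 = 16;  x_1 = (x_0 − 16)/19 = -19/24
  x_1 = -19/24;  a_1 = 0;  x_2 = (x_1 − 0)/19 = -1/24
  x_2 = -1/24;  a_2 = 15;  x_3 = (x_2 − 15)/19 = -19/24
  x_3 = -19/24;  a_3 = 0;  x_4 = (x_3 − 0)/19 = -1/24
  x_4 = -1/24;  a_4 = 15;  x_5 = (x_4 − 15)/19 = -19/24
  x_5 = -19/24;  a_5 = 0;  x_6 = (x_5 − 0)/19 = -1/24
Digits: (16, 0, 15, 0, 15, 0).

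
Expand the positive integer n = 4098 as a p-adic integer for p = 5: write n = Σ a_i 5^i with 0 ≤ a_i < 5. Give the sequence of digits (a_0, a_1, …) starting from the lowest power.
(a_0, a_1, …) = (3, 4, 3, 2, 1, 1)

Repeated division by 5 gives the digits low-to-high: 4098 = 3 + 4·5^1 + 3·5^2 + 2·5^3 + 1·5^4 + 1·5^5. Digit sequence: (3, 4, 3, 2, 1, 1).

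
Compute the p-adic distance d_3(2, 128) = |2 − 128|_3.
d_3(2, 128) = 1/9

Step 1 — x − y = 2 − 128 = -126. Step 2 — v_3(-126) = 2 (factor: -126 = −(3^2 · 14); the sign does not affect v_p). Step 3 — |x − y|_3 = 3^{-2} = 1/9.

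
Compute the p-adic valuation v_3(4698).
v_3(4698) = 4

v_3(n) is the largest exponent k such that 3^k divides n. Factor out: 4698 = 3^4 · 58. (Sign doesn't affect v_p.) So v_3(4698) = 4.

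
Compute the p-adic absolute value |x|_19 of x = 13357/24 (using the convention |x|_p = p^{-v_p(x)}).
|13357/24|_19 = 1/361

Step 1 — compute v_19(x) by factoring powers of 19 out of the numerator and denominator: v_19(13357/24) = 2. Step 2 — apply |x|_p = p^{-v_p(x)} = 19^{-2} = 1/361.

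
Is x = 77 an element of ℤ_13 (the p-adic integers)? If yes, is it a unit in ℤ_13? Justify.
x ∈ ℤ_13^× (unit); v_13(x) = 0

ℤ_13 = {x ∈ ℚ_13 : v_13(x) ≥ 0} and ℤ_13^× = {x ∈ ℤ_13 : v_13(x) = 0}. Here v_13(77) = v_13(num) − v_13(den) = 0; compare against these criteria.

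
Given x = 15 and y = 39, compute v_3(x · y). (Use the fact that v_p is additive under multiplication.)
v_3(585) = 2

v_p(x) = 1 (factor: 15 = 3^1 · 5); v_p(y) = 1 (factor: 39 = 3^1 · 13). Additivity: v_p(xy) = v_p(x) + v_p(y) = 1 + 1 = 2. (Direct check: xy = 585 = 3^2 · (65).)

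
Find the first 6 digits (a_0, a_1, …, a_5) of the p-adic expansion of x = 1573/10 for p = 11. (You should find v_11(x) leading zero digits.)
(a_0, …, a_5) = (0, 0, 9, 7, 7, 7)

v_11(1573/10) = 2, so a_0 = ... = a_1 = 0. Factor out: x = 11^2 · u with u = 13/10 a unit in ℤ_11. Expand u iteratively via a_{v+i} = u_i mod 11, u_{i+1} = (u_i − a_{v+i})/11:
  u_0 = 13/10;  a_2 = 9;  u_1 = (u_0 − 9)/11 = -7/10
  u_1 = -7/10;  a_3 = 7;  u_2 = (u_1 − 7)/11 = -7/10
  u_2 = -7/10;  a_4 = 7;  u_3 = (u_2 − 7)/11 = -7/10
  u_3 = -7/10;  a_5 = 7;  u_4 = (u_3 − 7)/11 = -7/10
Digits: (0, 0, 9, 7, 7, 7).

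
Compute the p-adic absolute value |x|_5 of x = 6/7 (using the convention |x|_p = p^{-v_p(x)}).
|6/7|_5 = 1

Step 1 — compute v_5(x) by factoring powers of 5 out of the numerator and denominator: v_5(6/7) = 0. Step 2 — apply |x|_p = p^{-v_p(x)} = 5^{0} = 1.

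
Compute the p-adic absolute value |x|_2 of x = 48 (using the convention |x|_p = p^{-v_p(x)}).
|48|_2 = 1/16

Step 1 — compute v_2(x) by factoring powers of 2 out of the numerator and denominator: v_2(48) = 4. Step 2 — apply |x|_p = p^{-v_p(x)} = 2^{-4} = 1/16.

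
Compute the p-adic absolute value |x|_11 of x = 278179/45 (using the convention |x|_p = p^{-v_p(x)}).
|278179/45|_11 = 1/14641

Step 1 — compute v_11(x) by factoring powers of 11 out of the numerator and denominator: v_11(278179/45) = 4. Step 2 — apply |x|_p = p^{-v_p(x)} = 11^{-4} = 1/14641.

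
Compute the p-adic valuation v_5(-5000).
v_5(-5000) = 4

v_5(n) is the largest exponent k such that 5^k divides n. Factor out: -5000 = -5^4 · 8. (Sign doesn't affect v_p.) So v_5(-5000) = 4.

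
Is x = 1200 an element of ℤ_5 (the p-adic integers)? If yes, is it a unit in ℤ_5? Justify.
x ∈ ℤ_5 but not a unit; v_5(x) = 2 > 0

ℤ_5 = {x ∈ ℚ_5 : v_5(x) ≥ 0} and ℤ_5^× = {x ∈ ℤ_5 : v_5(x) = 0}. Here v_5(1200) = v_5(num) − v_5(den) = 2; compare against these criteria.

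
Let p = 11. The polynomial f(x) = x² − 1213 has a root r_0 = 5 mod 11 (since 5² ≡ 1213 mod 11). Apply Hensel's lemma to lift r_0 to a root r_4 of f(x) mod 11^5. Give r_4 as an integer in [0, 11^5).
r_4 = 31487 (mod 161051)

Hensel's recurrence: r_{i+1} = r_i − f(r_i)·(f′(r_i))^{-1} mod 11^{i+2}, with f′(x) = 2x. Iterate:
  r_0 = 5 (mod 11)
  r_1 = 27 (mod 121)
  r_2 = 874 (mod 1331)
  r_3 = 2205 (mod 14641)
  r_4 = 31487 (mod 161051)
Final: r_4 = 31487, and one checks f(r_4) ≡ 0 mod 11^5.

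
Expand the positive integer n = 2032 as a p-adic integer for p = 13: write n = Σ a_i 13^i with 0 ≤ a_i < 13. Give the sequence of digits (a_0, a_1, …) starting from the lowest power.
(a_0, a_1, …) = (4, 0, 12)

Repeated division by 13 gives the digits low-to-high: 2032 = 4 + 12·13^2. Digit sequence: (4, 0, 12).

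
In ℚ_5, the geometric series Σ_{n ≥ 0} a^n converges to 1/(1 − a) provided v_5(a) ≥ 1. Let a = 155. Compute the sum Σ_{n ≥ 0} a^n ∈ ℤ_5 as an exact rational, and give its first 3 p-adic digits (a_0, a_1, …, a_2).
Σ a^n = 1/(1 − a) = -1/154;  first 3 digits = (1, 1, 2)

v_5(a) = 1 ≥ 1, so the series converges in ℤ_5 to 1/(1 − a) = 1/(1 − 155) = -1/154. Expand this rational in ℤ_5: compute digits iteratively via d_i = x_i mod 5, x_{i+1} = (x_i − d_i)/5. The first 3 digits are (1, 1, 2).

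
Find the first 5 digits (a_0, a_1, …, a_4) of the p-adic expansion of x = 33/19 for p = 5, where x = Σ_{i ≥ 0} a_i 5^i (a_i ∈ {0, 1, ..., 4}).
(a_0, …, a_4) = (2, 1, 4, 1, 2)

v_5(33/19) = 0 (numerator and denominator both coprime to 5), so x ∈ ℤ_5^×. Compute digits iteratively via a_i = x_i mod 5, x_{i+1} = (x_i − a_i)/5, with x_0 = x:
  x_0 = 33/19;  a_0 = 2;  x_1 = (x_0 − 2)/5 = -1/19
  x_1 = -1/19;  a_1 = 1;  x_2 = (x_1 − 1)/5 = -4/19
  x_2 = -4/19;  a_2 = 4;  x_3 = (x_2 − 4)/5 = -16/19
  x_3 = -16/19;  a_3 = 1;  x_4 = (x_3 − 1)/5 = -7/19
  x_4 = -7/19;  a_4 = 2;  x_5 = (x_4 − 2)/5 = -9/19
Digits: (2, 1, 4, 1, 2).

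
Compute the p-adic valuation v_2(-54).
v_2(-54) = 1

v_2(n) is the largest exponent k such that 2^k divides n. Factor out: -54 = -2^1 · 27. (Sign doesn't affect v_p.) So v_2(-54) = 1.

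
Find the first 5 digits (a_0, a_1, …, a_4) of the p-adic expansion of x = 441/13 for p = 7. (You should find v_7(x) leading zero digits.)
(a_0, …, a_4) = (0, 0, 5, 1, 3)

v_7(441/13) = 2, so a_0 = ... = a_1 = 0. Factor out: x = 7^2 · u with u = 9/13 a unit in ℤ_7. Expand u iteratively via a_{v+i} = u_i mod 7, u_{i+1} = (u_i − a_{v+i})/7:
  u_0 = 9/13;  a_2 = 5;  u_1 = (u_0 − 5)/7 = -8/13
  u_1 = -8/13;  a_3 = 1;  u_2 = (u_1 − 1)/7 = -3/13
  u_2 = -3/13;  a_4 = 3;  u_3 = (u_2 − 3)/7 = -6/13
Digits: (0, 0, 5, 1, 3).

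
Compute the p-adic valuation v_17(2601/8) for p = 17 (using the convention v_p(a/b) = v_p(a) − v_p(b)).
v_17(2601/8) = 2

Factor powers of 17 from the numerator and denominator of the reduced fraction: 2601 = 17^2 · 9 and 8 = 17^0 · 8. Apply v_p(a/b) = v_p(a) − v_p(b): v_17(2601/8) = 2 − 0 = 2.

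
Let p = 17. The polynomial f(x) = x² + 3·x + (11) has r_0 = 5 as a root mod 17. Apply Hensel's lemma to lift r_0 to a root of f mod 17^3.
r_2 = 957 (mod 4913)

Hensel: r_{i+1} = r_i − f(r_i)·(f′(r_i))^{-1} mod 17^{i+2}, f′(x) = 2x + 3. Iterate:
  r_0 = 5 (mod 17)
  r_1 = 90 (mod 289)
  r_2 = 957 (mod 4913)
Final: r = 957 satisfies f(r) ≡ 0 mod 17^3.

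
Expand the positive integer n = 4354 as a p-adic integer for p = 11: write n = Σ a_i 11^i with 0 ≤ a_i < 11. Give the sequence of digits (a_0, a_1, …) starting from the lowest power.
(a_0, a_1, …) = (9, 10, 2, 3)

Repeated division by 11 gives the digits low-to-high: 4354 = 9 + 10·11^1 + 2·11^2 + 3·11^3. Digit sequence: (9, 10, 2, 3).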